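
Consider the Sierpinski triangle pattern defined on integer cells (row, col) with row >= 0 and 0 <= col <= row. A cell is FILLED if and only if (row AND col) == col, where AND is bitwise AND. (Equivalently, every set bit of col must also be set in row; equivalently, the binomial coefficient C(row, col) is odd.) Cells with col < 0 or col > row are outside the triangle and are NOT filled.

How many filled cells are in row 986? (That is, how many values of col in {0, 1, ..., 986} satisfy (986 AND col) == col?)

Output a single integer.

986 in binary = 1111011010
popcount(986) = number of 1-bits in 1111011010 = 7
A col c satisfies (986 AND c) == c iff every set bit of c is also set in 986; each of the 7 set bits of 986 can independently be on or off in c.
count = 2^7 = 128

Answer: 128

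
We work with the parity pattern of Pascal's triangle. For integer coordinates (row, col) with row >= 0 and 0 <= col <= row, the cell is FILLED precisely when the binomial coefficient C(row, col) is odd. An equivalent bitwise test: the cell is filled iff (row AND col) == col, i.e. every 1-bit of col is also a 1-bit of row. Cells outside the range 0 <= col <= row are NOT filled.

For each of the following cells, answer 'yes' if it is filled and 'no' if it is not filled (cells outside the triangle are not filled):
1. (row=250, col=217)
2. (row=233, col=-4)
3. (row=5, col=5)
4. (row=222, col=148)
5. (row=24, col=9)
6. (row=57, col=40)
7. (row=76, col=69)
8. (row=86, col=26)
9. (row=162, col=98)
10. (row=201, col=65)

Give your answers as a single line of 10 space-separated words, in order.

(250,217): row=0b11111010, col=0b11011001, row AND col = 0b11011000 = 216; 216 != 217 -> empty
(233,-4): col outside [0, 233] -> not filled
(5,5): row=0b101, col=0b101, row AND col = 0b101 = 5; 5 == 5 -> filled
(222,148): row=0b11011110, col=0b10010100, row AND col = 0b10010100 = 148; 148 == 148 -> filled
(24,9): row=0b11000, col=0b1001, row AND col = 0b1000 = 8; 8 != 9 -> empty
(57,40): row=0b111001, col=0b101000, row AND col = 0b101000 = 40; 40 == 40 -> filled
(76,69): row=0b1001100, col=0b1000101, row AND col = 0b1000100 = 68; 68 != 69 -> empty
(86,26): row=0b1010110, col=0b11010, row AND col = 0b10010 = 18; 18 != 26 -> empty
(162,98): row=0b10100010, col=0b1100010, row AND col = 0b100010 = 34; 34 != 98 -> empty
(201,65): row=0b11001001, col=0b1000001, row AND col = 0b1000001 = 65; 65 == 65 -> filled

Answer: no no yes yes no yes no no no yes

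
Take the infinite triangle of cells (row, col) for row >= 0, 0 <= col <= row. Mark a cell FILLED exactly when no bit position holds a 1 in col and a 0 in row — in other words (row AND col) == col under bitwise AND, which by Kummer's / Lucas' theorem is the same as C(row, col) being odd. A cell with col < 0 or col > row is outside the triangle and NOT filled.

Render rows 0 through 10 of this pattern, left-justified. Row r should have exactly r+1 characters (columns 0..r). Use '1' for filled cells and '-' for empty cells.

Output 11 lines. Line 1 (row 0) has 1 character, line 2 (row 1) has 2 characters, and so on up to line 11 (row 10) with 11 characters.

Answer: 1
11
1-1
1111
1---1
11--11
1-1-1-1
11111111
1-------1
11------11
1-1-----1-1

Derivation:
r0=0: 1
r1=1: 11
r2=10: 1-1
r3=11: 1111
r4=100: 1---1
r5=101: 11--11
r6=110: 1-1-1-1
r7=111: 11111111
r8=1000: 1-------1
r9=1001: 11------11
r10=1010: 1-1-----1-1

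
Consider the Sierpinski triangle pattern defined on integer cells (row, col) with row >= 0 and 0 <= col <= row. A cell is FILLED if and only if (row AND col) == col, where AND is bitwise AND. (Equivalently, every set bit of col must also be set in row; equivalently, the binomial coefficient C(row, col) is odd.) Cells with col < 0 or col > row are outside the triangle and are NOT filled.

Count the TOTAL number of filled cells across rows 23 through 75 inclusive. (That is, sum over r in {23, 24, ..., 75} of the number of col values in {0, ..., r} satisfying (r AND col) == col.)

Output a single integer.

Answer: 700

Derivation:
r23=10111 pc4: +16 =16
r24=11000 pc2: +4 =20
r25=11001 pc3: +8 =28
r26=11010 pc3: +8 =36
r27=11011 pc4: +16 =52
r28=11100 pc3: +8 =60
r29=11101 pc4: +16 =76
r30=11110 pc4: +16 =92
r31=11111 pc5: +32 =124
r32=100000 pc1: +2 =126
r33=100001 pc2: +4 =130
r34=100010 pc2: +4 =134
r35=100011 pc3: +8 =142
r36=100100 pc2: +4 =146
r37=100101 pc3: +8 =154
r38=100110 pc3: +8 =162
r39=100111 pc4: +16 =178
r40=101000 pc2: +4 =182
r41=101001 pc3: +8 =190
r42=101010 pc3: +8 =198
r43=101011 pc4: +16 =214
r44=101100 pc3: +8 =222
r45=101101 pc4: +16 =238
r46=101110 pc4: +16 =254
r47=101111 pc5: +32 =286
r48=110000 pc2: +4 =290
r49=110001 pc3: +8 =298
r50=110010 pc3: +8 =306
r51=110011 pc4: +16 =322
r52=110100 pc3: +8 =330
r53=110101 pc4: +16 =346
r54=110110 pc4: +16 =362
r55=110111 pc5: +32 =394
r56=111000 pc3: +8 =402
r57=111001 pc4: +16 =418
r58=111010 pc4: +16 =434
r59=111011 pc5: +32 =466
r60=111100 pc4: +16 =482
r61=111101 pc5: +32 =514
r62=111110 pc5: +32 =546
r63=111111 pc6: +64 =610
r64=1000000 pc1: +2 =612
r65=1000001 pc2: +4 =616
r66=1000010 pc2: +4 =620
r67=1000011 pc3: +8 =628
r68=1000100 pc2: +4 =632
r69=1000101 pc3: +8 =640
r70=1000110 pc3: +8 =648
r71=1000111 pc4: +16 =664
r72=1001000 pc2: +4 =668
r73=1001001 pc3: +8 =676
r74=1001010 pc3: +8 =684
r75=1001011 pc4: +16 =700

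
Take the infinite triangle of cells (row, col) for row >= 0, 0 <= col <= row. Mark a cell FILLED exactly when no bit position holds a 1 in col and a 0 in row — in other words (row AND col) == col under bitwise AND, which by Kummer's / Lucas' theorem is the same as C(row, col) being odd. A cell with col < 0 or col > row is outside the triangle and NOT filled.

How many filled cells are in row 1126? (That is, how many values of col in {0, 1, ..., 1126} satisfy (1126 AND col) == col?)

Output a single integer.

Answer: 32

Derivation:
1126 in binary = 10001100110
popcount(1126) = number of 1-bits in 10001100110 = 5
A col c satisfies (1126 AND c) == c iff every set bit of c is also set in 1126; each of the 5 set bits of 1126 can independently be on or off in c.
count = 2^5 = 32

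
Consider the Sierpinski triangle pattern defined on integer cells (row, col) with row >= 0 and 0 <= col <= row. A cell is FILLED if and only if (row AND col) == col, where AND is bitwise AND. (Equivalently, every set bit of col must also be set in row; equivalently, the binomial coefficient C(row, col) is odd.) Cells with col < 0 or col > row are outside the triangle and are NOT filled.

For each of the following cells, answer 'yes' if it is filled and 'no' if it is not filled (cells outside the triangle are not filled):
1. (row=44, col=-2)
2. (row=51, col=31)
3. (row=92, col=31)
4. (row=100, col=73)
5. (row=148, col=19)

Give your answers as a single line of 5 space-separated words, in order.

Answer: no no no no no

Derivation:
(44,-2): col outside [0, 44] -> not filled
(51,31): row=0b110011, col=0b11111, row AND col = 0b10011 = 19; 19 != 31 -> empty
(92,31): row=0b1011100, col=0b11111, row AND col = 0b11100 = 28; 28 != 31 -> empty
(100,73): row=0b1100100, col=0b1001001, row AND col = 0b1000000 = 64; 64 != 73 -> empty
(148,19): row=0b10010100, col=0b10011, row AND col = 0b10000 = 16; 16 != 19 -> empty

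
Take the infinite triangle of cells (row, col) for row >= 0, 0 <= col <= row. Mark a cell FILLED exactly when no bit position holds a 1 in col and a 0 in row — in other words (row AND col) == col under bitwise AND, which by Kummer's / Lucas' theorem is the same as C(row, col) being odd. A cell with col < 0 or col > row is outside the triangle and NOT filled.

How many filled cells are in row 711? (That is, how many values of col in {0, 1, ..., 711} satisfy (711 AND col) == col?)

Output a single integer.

Answer: 64

Derivation:
711 in binary = 1011000111
popcount(711) = number of 1-bits in 1011000111 = 6
A col c satisfies (711 AND c) == c iff every set bit of c is also set in 711; each of the 6 set bits of 711 can independently be on or off in c.
count = 2^6 = 64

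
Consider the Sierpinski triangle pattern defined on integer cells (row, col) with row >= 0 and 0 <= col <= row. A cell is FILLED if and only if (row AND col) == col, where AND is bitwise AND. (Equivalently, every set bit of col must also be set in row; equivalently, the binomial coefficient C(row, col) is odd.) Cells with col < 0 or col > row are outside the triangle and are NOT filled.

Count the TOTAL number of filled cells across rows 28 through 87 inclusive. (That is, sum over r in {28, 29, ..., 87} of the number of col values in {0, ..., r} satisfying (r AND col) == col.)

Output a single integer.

Answer: 828

Derivation:
r28=11100 pc3: +8 =8
r29=11101 pc4: +16 =24
r30=11110 pc4: +16 =40
r31=11111 pc5: +32 =72
r32=100000 pc1: +2 =74
r33=100001 pc2: +4 =78
r34=100010 pc2: +4 =82
r35=100011 pc3: +8 =90
r36=100100 pc2: +4 =94
r37=100101 pc3: +8 =102
r38=100110 pc3: +8 =110
r39=100111 pc4: +16 =126
r40=101000 pc2: +4 =130
r41=101001 pc3: +8 =138
r42=101010 pc3: +8 =146
r43=101011 pc4: +16 =162
r44=101100 pc3: +8 =170
r45=101101 pc4: +16 =186
r46=101110 pc4: +16 =202
r47=101111 pc5: +32 =234
r48=110000 pc2: +4 =238
r49=110001 pc3: +8 =246
r50=110010 pc3: +8 =254
r51=110011 pc4: +16 =270
r52=110100 pc3: +8 =278
r53=110101 pc4: +16 =294
r54=110110 pc4: +16 =310
r55=110111 pc5: +32 =342
r56=111000 pc3: +8 =350
r57=111001 pc4: +16 =366
r58=111010 pc4: +16 =382
r59=111011 pc5: +32 =414
r60=111100 pc4: +16 =430
r61=111101 pc5: +32 =462
r62=111110 pc5: +32 =494
r63=111111 pc6: +64 =558
r64=1000000 pc1: +2 =560
r65=1000001 pc2: +4 =564
r66=1000010 pc2: +4 =568
r67=1000011 pc3: +8 =576
r68=1000100 pc2: +4 =580
r69=1000101 pc3: +8 =588
r70=1000110 pc3: +8 =596
r71=1000111 pc4: +16 =612
r72=1001000 pc2: +4 =616
r73=1001001 pc3: +8 =624
r74=1001010 pc3: +8 =632
r75=1001011 pc4: +16 =648
r76=1001100 pc3: +8 =656
r77=1001101 pc4: +16 =672
r78=1001110 pc4: +16 =688
r79=1001111 pc5: +32 =720
r80=1010000 pc2: +4 =724
r81=1010001 pc3: +8 =732
r82=1010010 pc3: +8 =740
r83=1010011 pc4: +16 =756
r84=1010100 pc3: +8 =764
r85=1010101 pc4: +16 =780
r86=1010110 pc4: +16 =796
r87=1010111 pc5: +32 =828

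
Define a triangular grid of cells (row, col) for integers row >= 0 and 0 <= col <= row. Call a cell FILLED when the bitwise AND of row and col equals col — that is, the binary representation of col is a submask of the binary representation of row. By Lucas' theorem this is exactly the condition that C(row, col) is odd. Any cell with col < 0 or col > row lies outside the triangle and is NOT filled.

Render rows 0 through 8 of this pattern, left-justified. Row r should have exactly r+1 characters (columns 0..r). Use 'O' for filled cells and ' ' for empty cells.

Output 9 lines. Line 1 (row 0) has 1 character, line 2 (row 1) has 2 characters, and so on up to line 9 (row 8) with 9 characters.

r0=0: O
r1=1: OO
r2=10: O O
r3=11: OOOO
r4=100: O   O
r5=101: OO  OO
r6=110: O O O O
r7=111: OOOOOOOO
r8=1000: O       O

Answer: O
OO
O O
OOOO
O   O
OO  OO
O O O O
OOOOOOOO
O       O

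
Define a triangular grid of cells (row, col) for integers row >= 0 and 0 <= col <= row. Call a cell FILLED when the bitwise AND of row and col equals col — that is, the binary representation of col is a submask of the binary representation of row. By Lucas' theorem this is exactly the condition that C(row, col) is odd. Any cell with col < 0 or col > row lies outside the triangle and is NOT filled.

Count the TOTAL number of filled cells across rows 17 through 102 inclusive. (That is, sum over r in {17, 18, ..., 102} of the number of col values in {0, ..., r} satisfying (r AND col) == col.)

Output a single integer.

r17=10001 pc2: +4 =4
r18=10010 pc2: +4 =8
r19=10011 pc3: +8 =16
r20=10100 pc2: +4 =20
r21=10101 pc3: +8 =28
r22=10110 pc3: +8 =36
r23=10111 pc4: +16 =52
r24=11000 pc2: +4 =56
r25=11001 pc3: +8 =64
r26=11010 pc3: +8 =72
r27=11011 pc4: +16 =88
r28=11100 pc3: +8 =96
r29=11101 pc4: +16 =112
r30=11110 pc4: +16 =128
r31=11111 pc5: +32 =160
r32=100000 pc1: +2 =162
r33=100001 pc2: +4 =166
r34=100010 pc2: +4 =170
r35=100011 pc3: +8 =178
r36=100100 pc2: +4 =182
r37=100101 pc3: +8 =190
r38=100110 pc3: +8 =198
r39=100111 pc4: +16 =214
r40=101000 pc2: +4 =218
r41=101001 pc3: +8 =226
r42=101010 pc3: +8 =234
r43=101011 pc4: +16 =250
r44=101100 pc3: +8 =258
r45=101101 pc4: +16 =274
r46=101110 pc4: +16 =290
r47=101111 pc5: +32 =322
r48=110000 pc2: +4 =326
r49=110001 pc3: +8 =334
r50=110010 pc3: +8 =342
r51=110011 pc4: +16 =358
r52=110100 pc3: +8 =366
r53=110101 pc4: +16 =382
r54=110110 pc4: +16 =398
r55=110111 pc5: +32 =430
r56=111000 pc3: +8 =438
r57=111001 pc4: +16 =454
r58=111010 pc4: +16 =470
r59=111011 pc5: +32 =502
r60=111100 pc4: +16 =518
r61=111101 pc5: +32 =550
r62=111110 pc5: +32 =582
r63=111111 pc6: +64 =646
r64=1000000 pc1: +2 =648
r65=1000001 pc2: +4 =652
r66=1000010 pc2: +4 =656
r67=1000011 pc3: +8 =664
r68=1000100 pc2: +4 =668
r69=1000101 pc3: +8 =676
r70=1000110 pc3: +8 =684
r71=1000111 pc4: +16 =700
r72=1001000 pc2: +4 =704
r73=1001001 pc3: +8 =712
r74=1001010 pc3: +8 =720
r75=1001011 pc4: +16 =736
r76=1001100 pc3: +8 =744
r77=1001101 pc4: +16 =760
r78=1001110 pc4: +16 =776
r79=1001111 pc5: +32 =808
r80=1010000 pc2: +4 =812
r81=1010001 pc3: +8 =820
r82=1010010 pc3: +8 =828
r83=1010011 pc4: +16 =844
r84=1010100 pc3: +8 =852
r85=1010101 pc4: +16 =868
r86=1010110 pc4: +16 =884
r87=1010111 pc5: +32 =916
r88=1011000 pc3: +8 =924
r89=1011001 pc4: +16 =940
r90=1011010 pc4: +16 =956
r91=1011011 pc5: +32 =988
r92=1011100 pc4: +16 =1004
r93=1011101 pc5: +32 =1036
r94=1011110 pc5: +32 =1068
r95=1011111 pc6: +64 =1132
r96=1100000 pc2: +4 =1136
r97=1100001 pc3: +8 =1144
r98=1100010 pc3: +8 =1152
r99=1100011 pc4: +16 =1168
r100=1100100 pc3: +8 =1176
r101=1100101 pc4: +16 =1192
r102=1100110 pc4: +16 =1208

Answer: 1208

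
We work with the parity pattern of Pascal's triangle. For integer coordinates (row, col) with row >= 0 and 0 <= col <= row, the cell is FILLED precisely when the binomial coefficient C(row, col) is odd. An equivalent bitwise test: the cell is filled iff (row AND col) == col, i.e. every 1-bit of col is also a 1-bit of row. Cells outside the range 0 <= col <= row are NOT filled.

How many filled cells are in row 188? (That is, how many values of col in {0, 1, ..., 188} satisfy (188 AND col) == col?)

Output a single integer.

188 in binary = 10111100
popcount(188) = number of 1-bits in 10111100 = 5
A col c satisfies (188 AND c) == c iff every set bit of c is also set in 188; each of the 5 set bits of 188 can independently be on or off in c.
count = 2^5 = 32

Answer: 32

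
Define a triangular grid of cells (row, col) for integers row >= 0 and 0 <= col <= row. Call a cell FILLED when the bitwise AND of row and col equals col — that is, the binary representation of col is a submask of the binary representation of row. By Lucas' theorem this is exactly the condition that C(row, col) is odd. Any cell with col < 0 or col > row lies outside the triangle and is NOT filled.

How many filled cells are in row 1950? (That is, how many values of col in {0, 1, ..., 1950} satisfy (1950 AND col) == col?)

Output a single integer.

1950 in binary = 11110011110
popcount(1950) = number of 1-bits in 11110011110 = 8
A col c satisfies (1950 AND c) == c iff every set bit of c is also set in 1950; each of the 8 set bits of 1950 can independently be on or off in c.
count = 2^8 = 256

Answer: 256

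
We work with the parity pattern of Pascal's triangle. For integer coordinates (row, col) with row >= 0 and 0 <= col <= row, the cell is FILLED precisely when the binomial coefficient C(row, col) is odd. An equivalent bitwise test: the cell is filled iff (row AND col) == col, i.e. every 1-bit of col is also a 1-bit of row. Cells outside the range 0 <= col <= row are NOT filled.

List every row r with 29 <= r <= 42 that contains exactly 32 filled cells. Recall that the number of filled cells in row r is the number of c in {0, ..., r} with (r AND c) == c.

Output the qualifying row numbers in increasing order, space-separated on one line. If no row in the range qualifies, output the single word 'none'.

Answer: 31

Derivation:
Row r has 2^popcount(r) filled cells, so we need popcount(r) = log2(32) = 5.
Scan r = 29..42 and keep those with exactly 5 one-bits:
r=29=11101 popcount=4 -> skip
r=30=11110 popcount=4 -> skip
r=31=11111 popcount=5 -> KEEP
r=32=100000 popcount=1 -> skip
r=33=100001 popcount=2 -> skip
r=34=100010 popcount=2 -> skip
r=35=100011 popcount=3 -> skip
r=36=100100 popcount=2 -> skip
r=37=100101 popcount=3 -> skip
r=38=100110 popcount=3 -> skip
r=39=100111 popcount=4 -> skip
r=40=101000 popcount=2 -> skip
r=41=101001 popcount=3 -> skip
r=42=101010 popcount=3 -> skip
Kept rows: 31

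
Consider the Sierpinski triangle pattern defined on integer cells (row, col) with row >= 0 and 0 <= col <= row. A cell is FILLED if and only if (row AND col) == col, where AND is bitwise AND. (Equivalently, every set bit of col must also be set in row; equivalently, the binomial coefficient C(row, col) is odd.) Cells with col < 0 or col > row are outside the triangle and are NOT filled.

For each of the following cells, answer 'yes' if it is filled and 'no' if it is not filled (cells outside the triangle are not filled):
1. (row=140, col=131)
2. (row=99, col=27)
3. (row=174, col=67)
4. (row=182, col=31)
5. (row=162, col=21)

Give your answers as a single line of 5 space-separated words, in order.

Answer: no no no no no

Derivation:
(140,131): row=0b10001100, col=0b10000011, row AND col = 0b10000000 = 128; 128 != 131 -> empty
(99,27): row=0b1100011, col=0b11011, row AND col = 0b11 = 3; 3 != 27 -> empty
(174,67): row=0b10101110, col=0b1000011, row AND col = 0b10 = 2; 2 != 67 -> empty
(182,31): row=0b10110110, col=0b11111, row AND col = 0b10110 = 22; 22 != 31 -> empty
(162,21): row=0b10100010, col=0b10101, row AND col = 0b0 = 0; 0 != 21 -> empty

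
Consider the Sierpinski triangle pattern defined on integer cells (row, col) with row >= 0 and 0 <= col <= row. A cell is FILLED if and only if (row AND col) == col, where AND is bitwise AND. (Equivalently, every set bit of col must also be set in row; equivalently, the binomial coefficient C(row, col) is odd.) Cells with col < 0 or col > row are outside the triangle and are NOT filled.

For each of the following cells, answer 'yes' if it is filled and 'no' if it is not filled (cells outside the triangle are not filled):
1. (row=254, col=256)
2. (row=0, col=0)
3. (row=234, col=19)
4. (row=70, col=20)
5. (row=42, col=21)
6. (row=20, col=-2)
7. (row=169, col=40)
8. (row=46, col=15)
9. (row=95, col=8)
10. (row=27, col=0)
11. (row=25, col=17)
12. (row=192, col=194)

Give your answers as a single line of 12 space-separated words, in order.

Answer: no yes no no no no yes no yes yes yes no

Derivation:
(254,256): col outside [0, 254] -> not filled
(0,0): row=0b0, col=0b0, row AND col = 0b0 = 0; 0 == 0 -> filled
(234,19): row=0b11101010, col=0b10011, row AND col = 0b10 = 2; 2 != 19 -> empty
(70,20): row=0b1000110, col=0b10100, row AND col = 0b100 = 4; 4 != 20 -> empty
(42,21): row=0b101010, col=0b10101, row AND col = 0b0 = 0; 0 != 21 -> empty
(20,-2): col outside [0, 20] -> not filled
(169,40): row=0b10101001, col=0b101000, row AND col = 0b101000 = 40; 40 == 40 -> filled
(46,15): row=0b101110, col=0b1111, row AND col = 0b1110 = 14; 14 != 15 -> empty
(95,8): row=0b1011111, col=0b1000, row AND col = 0b1000 = 8; 8 == 8 -> filled
(27,0): row=0b11011, col=0b0, row AND col = 0b0 = 0; 0 == 0 -> filled
(25,17): row=0b11001, col=0b10001, row AND col = 0b10001 = 17; 17 == 17 -> filled
(192,194): col outside [0, 192] -> not filled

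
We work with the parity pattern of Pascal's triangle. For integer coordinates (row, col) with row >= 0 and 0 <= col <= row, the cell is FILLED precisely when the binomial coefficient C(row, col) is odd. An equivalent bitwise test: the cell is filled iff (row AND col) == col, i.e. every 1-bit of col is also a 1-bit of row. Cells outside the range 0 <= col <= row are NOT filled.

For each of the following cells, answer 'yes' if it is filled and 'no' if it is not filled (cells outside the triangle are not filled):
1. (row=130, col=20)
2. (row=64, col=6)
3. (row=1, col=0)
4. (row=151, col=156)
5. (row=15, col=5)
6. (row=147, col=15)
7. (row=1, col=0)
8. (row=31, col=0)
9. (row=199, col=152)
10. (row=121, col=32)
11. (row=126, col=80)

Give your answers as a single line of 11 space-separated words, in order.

(130,20): row=0b10000010, col=0b10100, row AND col = 0b0 = 0; 0 != 20 -> empty
(64,6): row=0b1000000, col=0b110, row AND col = 0b0 = 0; 0 != 6 -> empty
(1,0): row=0b1, col=0b0, row AND col = 0b0 = 0; 0 == 0 -> filled
(151,156): col outside [0, 151] -> not filled
(15,5): row=0b1111, col=0b101, row AND col = 0b101 = 5; 5 == 5 -> filled
(147,15): row=0b10010011, col=0b1111, row AND col = 0b11 = 3; 3 != 15 -> empty
(1,0): row=0b1, col=0b0, row AND col = 0b0 = 0; 0 == 0 -> filled
(31,0): row=0b11111, col=0b0, row AND col = 0b0 = 0; 0 == 0 -> filled
(199,152): row=0b11000111, col=0b10011000, row AND col = 0b10000000 = 128; 128 != 152 -> empty
(121,32): row=0b1111001, col=0b100000, row AND col = 0b100000 = 32; 32 == 32 -> filled
(126,80): row=0b1111110, col=0b1010000, row AND col = 0b1010000 = 80; 80 == 80 -> filled

Answer: no no yes no yes no yes yes no yes yes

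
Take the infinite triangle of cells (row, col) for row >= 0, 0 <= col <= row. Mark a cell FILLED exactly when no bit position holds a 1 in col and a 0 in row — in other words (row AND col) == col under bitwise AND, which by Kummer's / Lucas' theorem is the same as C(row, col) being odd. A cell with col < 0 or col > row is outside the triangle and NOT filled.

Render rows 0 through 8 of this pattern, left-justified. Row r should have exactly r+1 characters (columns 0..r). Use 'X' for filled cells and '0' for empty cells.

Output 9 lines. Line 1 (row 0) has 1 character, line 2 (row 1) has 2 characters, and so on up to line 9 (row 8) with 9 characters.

r0=0: X
r1=1: XX
r2=10: X0X
r3=11: XXXX
r4=100: X000X
r5=101: XX00XX
r6=110: X0X0X0X
r7=111: XXXXXXXX
r8=1000: X0000000X

Answer: X
XX
X0X
XXXX
X000X
XX00XX
X0X0X0X
XXXXXXXX
X0000000X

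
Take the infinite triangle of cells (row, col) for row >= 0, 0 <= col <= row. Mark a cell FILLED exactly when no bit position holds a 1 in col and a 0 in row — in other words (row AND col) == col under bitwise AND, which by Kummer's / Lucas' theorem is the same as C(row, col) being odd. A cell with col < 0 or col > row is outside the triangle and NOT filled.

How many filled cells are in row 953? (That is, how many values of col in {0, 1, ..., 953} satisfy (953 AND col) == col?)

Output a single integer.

953 in binary = 1110111001
popcount(953) = number of 1-bits in 1110111001 = 7
A col c satisfies (953 AND c) == c iff every set bit of c is also set in 953; each of the 7 set bits of 953 can independently be on or off in c.
count = 2^7 = 128

Answer: 128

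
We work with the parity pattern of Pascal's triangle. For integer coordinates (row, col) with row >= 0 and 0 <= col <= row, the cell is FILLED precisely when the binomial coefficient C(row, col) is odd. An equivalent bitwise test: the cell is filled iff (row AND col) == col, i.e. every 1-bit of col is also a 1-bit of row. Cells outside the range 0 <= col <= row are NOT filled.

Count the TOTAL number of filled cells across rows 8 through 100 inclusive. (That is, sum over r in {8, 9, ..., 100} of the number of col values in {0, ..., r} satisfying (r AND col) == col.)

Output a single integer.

Answer: 1232

Derivation:
r8=1000 pc1: +2 =2
r9=1001 pc2: +4 =6
r10=1010 pc2: +4 =10
r11=1011 pc3: +8 =18
r12=1100 pc2: +4 =22
r13=1101 pc3: +8 =30
r14=1110 pc3: +8 =38
r15=1111 pc4: +16 =54
r16=10000 pc1: +2 =56
r17=10001 pc2: +4 =60
r18=10010 pc2: +4 =64
r19=10011 pc3: +8 =72
r20=10100 pc2: +4 =76
r21=10101 pc3: +8 =84
r22=10110 pc3: +8 =92
r23=10111 pc4: +16 =108
r24=11000 pc2: +4 =112
r25=11001 pc3: +8 =120
r26=11010 pc3: +8 =128
r27=11011 pc4: +16 =144
r28=11100 pc3: +8 =152
r29=11101 pc4: +16 =168
r30=11110 pc4: +16 =184
r31=11111 pc5: +32 =216
r32=100000 pc1: +2 =218
r33=100001 pc2: +4 =222
r34=100010 pc2: +4 =226
r35=100011 pc3: +8 =234
r36=100100 pc2: +4 =238
r37=100101 pc3: +8 =246
r38=100110 pc3: +8 =254
r39=100111 pc4: +16 =270
r40=101000 pc2: +4 =274
r41=101001 pc3: +8 =282
r42=101010 pc3: +8 =290
r43=101011 pc4: +16 =306
r44=101100 pc3: +8 =314
r45=101101 pc4: +16 =330
r46=101110 pc4: +16 =346
r47=101111 pc5: +32 =378
r48=110000 pc2: +4 =382
r49=110001 pc3: +8 =390
r50=110010 pc3: +8 =398
r51=110011 pc4: +16 =414
r52=110100 pc3: +8 =422
r53=110101 pc4: +16 =438
r54=110110 pc4: +16 =454
r55=110111 pc5: +32 =486
r56=111000 pc3: +8 =494
r57=111001 pc4: +16 =510
r58=111010 pc4: +16 =526
r59=111011 pc5: +32 =558
r60=111100 pc4: +16 =574
r61=111101 pc5: +32 =606
r62=111110 pc5: +32 =638
r63=111111 pc6: +64 =702
r64=1000000 pc1: +2 =704
r65=1000001 pc2: +4 =708
r66=1000010 pc2: +4 =712
r67=1000011 pc3: +8 =720
r68=1000100 pc2: +4 =724
r69=1000101 pc3: +8 =732
r70=1000110 pc3: +8 =740
r71=1000111 pc4: +16 =756
r72=1001000 pc2: +4 =760
r73=1001001 pc3: +8 =768
r74=1001010 pc3: +8 =776
r75=1001011 pc4: +16 =792
r76=1001100 pc3: +8 =800
r77=1001101 pc4: +16 =816
r78=1001110 pc4: +16 =832
r79=1001111 pc5: +32 =864
r80=1010000 pc2: +4 =868
r81=1010001 pc3: +8 =876
r82=1010010 pc3: +8 =884
r83=1010011 pc4: +16 =900
r84=1010100 pc3: +8 =908
r85=1010101 pc4: +16 =924
r86=1010110 pc4: +16 =940
r87=1010111 pc5: +32 =972
r88=1011000 pc3: +8 =980
r89=1011001 pc4: +16 =996
r90=1011010 pc4: +16 =1012
r91=1011011 pc5: +32 =1044
r92=1011100 pc4: +16 =1060
r93=1011101 pc5: +32 =1092
r94=1011110 pc5: +32 =1124
r95=1011111 pc6: +64 =1188
r96=1100000 pc2: +4 =1192
r97=1100001 pc3: +8 =1200
r98=1100010 pc3: +8 =1208
r99=1100011 pc4: +16 =1224
r100=1100100 pc3: +8 =1232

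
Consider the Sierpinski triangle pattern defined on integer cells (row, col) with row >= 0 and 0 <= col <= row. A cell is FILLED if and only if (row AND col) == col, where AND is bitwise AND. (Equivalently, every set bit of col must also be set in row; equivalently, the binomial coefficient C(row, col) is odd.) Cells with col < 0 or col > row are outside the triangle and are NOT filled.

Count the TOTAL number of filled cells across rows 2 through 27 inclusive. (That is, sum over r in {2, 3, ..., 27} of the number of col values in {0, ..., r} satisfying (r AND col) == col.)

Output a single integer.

r2=10 pc1: +2 =2
r3=11 pc2: +4 =6
r4=100 pc1: +2 =8
r5=101 pc2: +4 =12
r6=110 pc2: +4 =16
r7=111 pc3: +8 =24
r8=1000 pc1: +2 =26
r9=1001 pc2: +4 =30
r10=1010 pc2: +4 =34
r11=1011 pc3: +8 =42
r12=1100 pc2: +4 =46
r13=1101 pc3: +8 =54
r14=1110 pc3: +8 =62
r15=1111 pc4: +16 =78
r16=10000 pc1: +2 =80
r17=10001 pc2: +4 =84
r18=10010 pc2: +4 =88
r19=10011 pc3: +8 =96
r20=10100 pc2: +4 =100
r21=10101 pc3: +8 =108
r22=10110 pc3: +8 =116
r23=10111 pc4: +16 =132
r24=11000 pc2: +4 =136
r25=11001 pc3: +8 =144
r26=11010 pc3: +8 =152
r27=11011 pc4: +16 =168

Answer: 168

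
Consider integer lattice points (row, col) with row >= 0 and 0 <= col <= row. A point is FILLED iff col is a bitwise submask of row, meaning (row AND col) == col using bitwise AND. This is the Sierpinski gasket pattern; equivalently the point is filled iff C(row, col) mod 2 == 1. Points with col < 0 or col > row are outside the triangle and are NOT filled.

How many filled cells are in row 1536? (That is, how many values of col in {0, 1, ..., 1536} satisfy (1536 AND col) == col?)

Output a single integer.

Answer: 4

Derivation:
1536 in binary = 11000000000
popcount(1536) = number of 1-bits in 11000000000 = 2
A col c satisfies (1536 AND c) == c iff every set bit of c is also set in 1536; each of the 2 set bits of 1536 can independently be on or off in c.
count = 2^2 = 4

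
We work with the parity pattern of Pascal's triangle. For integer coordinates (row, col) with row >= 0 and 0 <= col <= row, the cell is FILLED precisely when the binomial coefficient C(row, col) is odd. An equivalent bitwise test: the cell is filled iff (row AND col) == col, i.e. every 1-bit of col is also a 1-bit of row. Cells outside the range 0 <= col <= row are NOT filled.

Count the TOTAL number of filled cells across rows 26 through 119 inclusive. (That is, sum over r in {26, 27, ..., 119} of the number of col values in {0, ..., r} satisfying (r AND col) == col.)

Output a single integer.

r26=11010 pc3: +8 =8
r27=11011 pc4: +16 =24
r28=11100 pc3: +8 =32
r29=11101 pc4: +16 =48
r30=11110 pc4: +16 =64
r31=11111 pc5: +32 =96
r32=100000 pc1: +2 =98
r33=100001 pc2: +4 =102
r34=100010 pc2: +4 =106
r35=100011 pc3: +8 =114
r36=100100 pc2: +4 =118
r37=100101 pc3: +8 =126
r38=100110 pc3: +8 =134
r39=100111 pc4: +16 =150
r40=101000 pc2: +4 =154
r41=101001 pc3: +8 =162
r42=101010 pc3: +8 =170
r43=101011 pc4: +16 =186
r44=101100 pc3: +8 =194
r45=101101 pc4: +16 =210
r46=101110 pc4: +16 =226
r47=101111 pc5: +32 =258
r48=110000 pc2: +4 =262
r49=110001 pc3: +8 =270
r50=110010 pc3: +8 =278
r51=110011 pc4: +16 =294
r52=110100 pc3: +8 =302
r53=110101 pc4: +16 =318
r54=110110 pc4: +16 =334
r55=110111 pc5: +32 =366
r56=111000 pc3: +8 =374
r57=111001 pc4: +16 =390
r58=111010 pc4: +16 =406
r59=111011 pc5: +32 =438
r60=111100 pc4: +16 =454
r61=111101 pc5: +32 =486
r62=111110 pc5: +32 =518
r63=111111 pc6: +64 =582
r64=1000000 pc1: +2 =584
r65=1000001 pc2: +4 =588
r66=1000010 pc2: +4 =592
r67=1000011 pc3: +8 =600
r68=1000100 pc2: +4 =604
r69=1000101 pc3: +8 =612
r70=1000110 pc3: +8 =620
r71=1000111 pc4: +16 =636
r72=1001000 pc2: +4 =640
r73=1001001 pc3: +8 =648
r74=1001010 pc3: +8 =656
r75=1001011 pc4: +16 =672
r76=1001100 pc3: +8 =680
r77=1001101 pc4: +16 =696
r78=1001110 pc4: +16 =712
r79=1001111 pc5: +32 =744
r80=1010000 pc2: +4 =748
r81=1010001 pc3: +8 =756
r82=1010010 pc3: +8 =764
r83=1010011 pc4: +16 =780
r84=1010100 pc3: +8 =788
r85=1010101 pc4: +16 =804
r86=1010110 pc4: +16 =820
r87=1010111 pc5: +32 =852
r88=1011000 pc3: +8 =860
r89=1011001 pc4: +16 =876
r90=1011010 pc4: +16 =892
r91=1011011 pc5: +32 =924
r92=1011100 pc4: +16 =940
r93=1011101 pc5: +32 =972
r94=1011110 pc5: +32 =1004
r95=1011111 pc6: +64 =1068
r96=1100000 pc2: +4 =1072
r97=1100001 pc3: +8 =1080
r98=1100010 pc3: +8 =1088
r99=1100011 pc4: +16 =1104
r100=1100100 pc3: +8 =1112
r101=1100101 pc4: +16 =1128
r102=1100110 pc4: +16 =1144
r103=1100111 pc5: +32 =1176
r104=1101000 pc3: +8 =1184
r105=1101001 pc4: +16 =1200
r106=1101010 pc4: +16 =1216
r107=1101011 pc5: +32 =1248
r108=1101100 pc4: +16 =1264
r109=1101101 pc5: +32 =1296
r110=1101110 pc5: +32 =1328
r111=1101111 pc6: +64 =1392
r112=1110000 pc3: +8 =1400
r113=1110001 pc4: +16 =1416
r114=1110010 pc4: +16 =1432
r115=1110011 pc5: +32 =1464
r116=1110100 pc4: +16 =1480
r117=1110101 pc5: +32 =1512
r118=1110110 pc5: +32 =1544
r119=1110111 pc6: +64 =1608

Answer: 1608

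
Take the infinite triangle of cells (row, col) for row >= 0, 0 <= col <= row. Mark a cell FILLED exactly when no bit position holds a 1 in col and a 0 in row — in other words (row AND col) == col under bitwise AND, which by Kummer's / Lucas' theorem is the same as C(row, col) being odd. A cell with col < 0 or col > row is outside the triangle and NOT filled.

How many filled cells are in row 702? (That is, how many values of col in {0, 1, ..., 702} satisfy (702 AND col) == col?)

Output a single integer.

702 in binary = 1010111110
popcount(702) = number of 1-bits in 1010111110 = 7
A col c satisfies (702 AND c) == c iff every set bit of c is also set in 702; each of the 7 set bits of 702 can independently be on or off in c.
count = 2^7 = 128

Answer: 128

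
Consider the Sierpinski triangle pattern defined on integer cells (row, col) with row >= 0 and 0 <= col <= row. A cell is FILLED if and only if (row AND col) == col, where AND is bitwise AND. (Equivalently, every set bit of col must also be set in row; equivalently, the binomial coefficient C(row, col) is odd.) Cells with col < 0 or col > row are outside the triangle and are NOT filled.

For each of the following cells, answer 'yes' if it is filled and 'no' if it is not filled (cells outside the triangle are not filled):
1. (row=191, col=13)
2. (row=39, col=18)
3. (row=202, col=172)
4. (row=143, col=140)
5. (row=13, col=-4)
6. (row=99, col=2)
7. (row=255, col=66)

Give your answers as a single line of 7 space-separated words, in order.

Answer: yes no no yes no yes yes

Derivation:
(191,13): row=0b10111111, col=0b1101, row AND col = 0b1101 = 13; 13 == 13 -> filled
(39,18): row=0b100111, col=0b10010, row AND col = 0b10 = 2; 2 != 18 -> empty
(202,172): row=0b11001010, col=0b10101100, row AND col = 0b10001000 = 136; 136 != 172 -> empty
(143,140): row=0b10001111, col=0b10001100, row AND col = 0b10001100 = 140; 140 == 140 -> filled
(13,-4): col outside [0, 13] -> not filled
(99,2): row=0b1100011, col=0b10, row AND col = 0b10 = 2; 2 == 2 -> filled
(255,66): row=0b11111111, col=0b1000010, row AND col = 0b1000010 = 66; 66 == 66 -> filled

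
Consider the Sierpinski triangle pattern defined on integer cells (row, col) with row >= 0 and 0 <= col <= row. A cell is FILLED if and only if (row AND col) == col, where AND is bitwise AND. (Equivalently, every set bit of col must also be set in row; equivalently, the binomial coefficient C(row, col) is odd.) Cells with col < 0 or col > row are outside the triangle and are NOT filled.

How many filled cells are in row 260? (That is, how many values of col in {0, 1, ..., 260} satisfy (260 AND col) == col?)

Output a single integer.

260 in binary = 100000100
popcount(260) = number of 1-bits in 100000100 = 2
A col c satisfies (260 AND c) == c iff every set bit of c is also set in 260; each of the 2 set bits of 260 can independently be on or off in c.
count = 2^2 = 4

Answer: 4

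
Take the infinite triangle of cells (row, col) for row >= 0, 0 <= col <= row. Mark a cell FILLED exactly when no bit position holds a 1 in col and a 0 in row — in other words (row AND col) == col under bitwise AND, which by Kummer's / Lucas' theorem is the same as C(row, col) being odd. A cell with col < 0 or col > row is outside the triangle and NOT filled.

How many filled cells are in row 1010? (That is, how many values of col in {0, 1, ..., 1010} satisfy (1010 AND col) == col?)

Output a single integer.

1010 in binary = 1111110010
popcount(1010) = number of 1-bits in 1111110010 = 7
A col c satisfies (1010 AND c) == c iff every set bit of c is also set in 1010; each of the 7 set bits of 1010 can independently be on or off in c.
count = 2^7 = 128

Answer: 128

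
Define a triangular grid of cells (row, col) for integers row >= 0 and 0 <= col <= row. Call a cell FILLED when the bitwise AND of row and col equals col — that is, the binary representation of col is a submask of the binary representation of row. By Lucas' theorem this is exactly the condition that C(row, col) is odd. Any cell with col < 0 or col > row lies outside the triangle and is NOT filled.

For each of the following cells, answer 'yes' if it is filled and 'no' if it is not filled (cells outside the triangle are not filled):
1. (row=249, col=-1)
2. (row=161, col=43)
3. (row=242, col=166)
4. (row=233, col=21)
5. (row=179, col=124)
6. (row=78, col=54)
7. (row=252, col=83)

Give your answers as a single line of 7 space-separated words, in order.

Answer: no no no no no no no

Derivation:
(249,-1): col outside [0, 249] -> not filled
(161,43): row=0b10100001, col=0b101011, row AND col = 0b100001 = 33; 33 != 43 -> empty
(242,166): row=0b11110010, col=0b10100110, row AND col = 0b10100010 = 162; 162 != 166 -> empty
(233,21): row=0b11101001, col=0b10101, row AND col = 0b1 = 1; 1 != 21 -> empty
(179,124): row=0b10110011, col=0b1111100, row AND col = 0b110000 = 48; 48 != 124 -> empty
(78,54): row=0b1001110, col=0b110110, row AND col = 0b110 = 6; 6 != 54 -> empty
(252,83): row=0b11111100, col=0b1010011, row AND col = 0b1010000 = 80; 80 != 83 -> empty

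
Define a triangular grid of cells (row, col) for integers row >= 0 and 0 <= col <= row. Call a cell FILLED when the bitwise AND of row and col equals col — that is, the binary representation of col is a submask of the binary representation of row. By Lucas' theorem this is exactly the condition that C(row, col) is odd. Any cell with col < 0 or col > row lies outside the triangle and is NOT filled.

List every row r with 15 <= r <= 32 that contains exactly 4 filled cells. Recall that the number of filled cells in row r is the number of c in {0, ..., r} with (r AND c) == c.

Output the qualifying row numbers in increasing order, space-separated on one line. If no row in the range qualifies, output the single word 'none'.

Answer: 17 18 20 24

Derivation:
Row r has 2^popcount(r) filled cells, so we need popcount(r) = log2(4) = 2.
Scan r = 15..32 and keep those with exactly 2 one-bits:
r=15=1111 popcount=4 -> skip
r=16=10000 popcount=1 -> skip
r=17=10001 popcount=2 -> KEEP
r=18=10010 popcount=2 -> KEEP
r=19=10011 popcount=3 -> skip
r=20=10100 popcount=2 -> KEEP
r=21=10101 popcount=3 -> skip
r=22=10110 popcount=3 -> skip
r=23=10111 popcount=4 -> skip
r=24=11000 popcount=2 -> KEEP
r=25=11001 popcount=3 -> skip
r=26=11010 popcount=3 -> skip
r=27=11011 popcount=4 -> skip
r=28=11100 popcount=3 -> skip
r=29=11101 popcount=4 -> skip
r=30=11110 popcount=4 -> skip
r=31=11111 popcount=5 -> skip
r=32=100000 popcount=1 -> skip
Kept rows: 17 18 20 24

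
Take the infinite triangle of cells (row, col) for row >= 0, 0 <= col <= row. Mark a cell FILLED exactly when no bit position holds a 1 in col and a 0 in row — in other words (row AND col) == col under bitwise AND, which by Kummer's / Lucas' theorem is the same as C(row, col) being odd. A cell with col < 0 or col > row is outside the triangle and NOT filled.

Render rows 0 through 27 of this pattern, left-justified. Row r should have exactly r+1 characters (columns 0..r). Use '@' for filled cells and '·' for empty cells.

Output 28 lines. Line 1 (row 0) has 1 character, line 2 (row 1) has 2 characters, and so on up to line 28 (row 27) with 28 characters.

Answer: @
@@
@·@
@@@@
@···@
@@··@@
@·@·@·@
@@@@@@@@
@·······@
@@······@@
@·@·····@·@
@@@@····@@@@
@···@···@···@
@@··@@··@@··@@
@·@·@·@·@·@·@·@
@@@@@@@@@@@@@@@@
@···············@
@@··············@@
@·@·············@·@
@@@@············@@@@
@···@···········@···@
@@··@@··········@@··@@
@·@·@·@·········@·@·@·@
@@@@@@@@········@@@@@@@@
@·······@·······@·······@
@@······@@······@@······@@
@·@·····@·@·····@·@·····@·@
@@@@····@@@@····@@@@····@@@@

Derivation:
r0=0: @
r1=1: @@
r2=10: @·@
r3=11: @@@@
r4=100: @···@
r5=101: @@··@@
r6=110: @·@·@·@
r7=111: @@@@@@@@
r8=1000: @·······@
r9=1001: @@······@@
r10=1010: @·@·····@·@
r11=1011: @@@@····@@@@
r12=1100: @···@···@···@
r13=1101: @@··@@··@@··@@
r14=1110: @·@·@·@·@·@·@·@
r15=1111: @@@@@@@@@@@@@@@@
r16=10000: @···············@
r17=10001: @@··············@@
r18=10010: @·@·············@·@
r19=10011: @@@@············@@@@
r20=10100: @···@···········@···@
r21=10101: @@··@@··········@@··@@
r22=10110: @·@·@·@·········@·@·@·@
r23=10111: @@@@@@@@········@@@@@@@@
r24=11000: @·······@·······@·······@
r25=11001: @@······@@······@@······@@
r26=11010: @·@·····@·@·····@·@·····@·@
r27=11011: @@@@····@@@@····@@@@····@@@@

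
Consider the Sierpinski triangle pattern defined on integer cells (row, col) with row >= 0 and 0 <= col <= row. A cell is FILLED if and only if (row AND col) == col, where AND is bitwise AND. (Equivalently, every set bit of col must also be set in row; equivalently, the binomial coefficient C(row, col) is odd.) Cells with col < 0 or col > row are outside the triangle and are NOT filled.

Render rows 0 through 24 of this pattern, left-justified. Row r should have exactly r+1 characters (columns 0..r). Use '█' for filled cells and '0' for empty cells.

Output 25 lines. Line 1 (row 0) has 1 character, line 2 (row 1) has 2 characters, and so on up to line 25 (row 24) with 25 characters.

Answer: █
██
█0█
████
█000█
██00██
█0█0█0█
████████
█0000000█
██000000██
█0█00000█0█
████0000████
█000█000█000█
██00██00██00██
█0█0█0█0█0█0█0█
████████████████
█000000000000000█
██00000000000000██
█0█0000000000000█0█
████000000000000████
█000█00000000000█000█
██00██0000000000██00██
█0█0█0█000000000█0█0█0█
████████00000000████████
█0000000█0000000█0000000█

Derivation:
r0=0: █
r1=1: ██
r2=10: █0█
r3=11: ████
r4=100: █000█
r5=101: ██00██
r6=110: █0█0█0█
r7=111: ████████
r8=1000: █0000000█
r9=1001: ██000000██
r10=1010: █0█00000█0█
r11=1011: ████0000████
r12=1100: █000█000█000█
r13=1101: ██00██00██00██
r14=1110: █0█0█0█0█0█0█0█
r15=1111: ████████████████
r16=10000: █000000000000000█
r17=10001: ██00000000000000██
r18=10010: █0█0000000000000█0█
r19=10011: ████000000000000████
r20=10100: █000█00000000000█000█
r21=10101: ██00██0000000000██00██
r22=10110: █0█0█0█000000000█0█0█0█
r23=10111: ████████00000000████████
r24=11000: █0000000█0000000█0000000█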